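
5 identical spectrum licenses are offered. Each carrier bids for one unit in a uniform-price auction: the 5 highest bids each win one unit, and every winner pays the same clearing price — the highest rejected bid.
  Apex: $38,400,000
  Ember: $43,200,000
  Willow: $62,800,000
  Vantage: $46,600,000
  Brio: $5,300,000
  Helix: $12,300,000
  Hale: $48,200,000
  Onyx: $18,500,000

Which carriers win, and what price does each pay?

Bids ranked high→low: 62,800,000 (Willow), 48,200,000 (Hale), 46,600,000 (Vantage), 43,200,000 (Ember), 38,400,000 (Apex), 18,500,000 (Onyx), 12,300,000 (Helix), …
Winners (5 units): Willow, Hale, Vantage, Ember, Apex.
First losing bid is Onyx's $18,500,000, which sets the uniform price.

Willow, Hale, Vantage, Ember, Apex; each pays $18,500,000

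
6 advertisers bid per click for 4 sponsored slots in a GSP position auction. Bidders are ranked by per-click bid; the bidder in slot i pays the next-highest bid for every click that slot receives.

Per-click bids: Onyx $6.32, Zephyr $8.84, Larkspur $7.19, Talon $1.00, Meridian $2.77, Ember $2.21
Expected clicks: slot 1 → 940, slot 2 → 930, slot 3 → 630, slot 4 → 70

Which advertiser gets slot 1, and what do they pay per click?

Ranked by bid: $8.84 (Zephyr) > $7.19 (Larkspur) > $6.32 (Onyx) > $2.77 (Meridian) > $2.21 (Ember) > …
Slot 1 goes to the first-ranked bidder, Zephyr, who pays the next bid down: $7.19/click.

Zephyr; $7.19 per click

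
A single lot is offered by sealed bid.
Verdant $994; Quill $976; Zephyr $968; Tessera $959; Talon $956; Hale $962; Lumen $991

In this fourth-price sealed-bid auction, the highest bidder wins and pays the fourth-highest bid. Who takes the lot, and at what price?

Bids in order: 994 (Verdant) > 991 (Lumen) > 976 (Quill) > 968 (Zephyr) > 962 (Hale) > 959 (Tessera) > …
Verdant wins; payment is bid #4 in the ranking = $968.

Verdant pays $968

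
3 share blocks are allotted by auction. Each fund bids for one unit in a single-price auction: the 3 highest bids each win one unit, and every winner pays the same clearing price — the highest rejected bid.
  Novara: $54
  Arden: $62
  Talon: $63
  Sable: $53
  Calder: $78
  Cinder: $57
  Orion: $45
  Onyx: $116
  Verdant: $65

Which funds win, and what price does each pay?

Bids ranked high→low: 116 (Onyx), 78 (Calder), 65 (Verdant), 63 (Talon), 62 (Arden), …
The 3 highest are Onyx, Calder, Verdant.
Highest unsuccessful bid: $63 → clearing price.

Onyx, Calder, Verdant; each pays $63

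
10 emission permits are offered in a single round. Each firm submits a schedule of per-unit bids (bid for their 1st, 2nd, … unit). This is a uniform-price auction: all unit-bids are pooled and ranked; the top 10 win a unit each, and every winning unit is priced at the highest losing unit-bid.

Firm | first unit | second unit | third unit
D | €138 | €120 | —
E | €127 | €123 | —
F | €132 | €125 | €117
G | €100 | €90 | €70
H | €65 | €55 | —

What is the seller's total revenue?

All unit-bids, highest first — top 10: 138 (D-1), 132 (F-1), 127 (E-1), 125 (F-2), 123 (E-2), 120 (D-2), 117 (F-3), 100 (G-1), 90 (G-2), 70 (G-3)
First bid not allocated: €65.
Allocation: D 2, E 2, F 3, G 3. Every unit priced at €65.
Revenue = 10 × 65 = €650.

Total revenue: €650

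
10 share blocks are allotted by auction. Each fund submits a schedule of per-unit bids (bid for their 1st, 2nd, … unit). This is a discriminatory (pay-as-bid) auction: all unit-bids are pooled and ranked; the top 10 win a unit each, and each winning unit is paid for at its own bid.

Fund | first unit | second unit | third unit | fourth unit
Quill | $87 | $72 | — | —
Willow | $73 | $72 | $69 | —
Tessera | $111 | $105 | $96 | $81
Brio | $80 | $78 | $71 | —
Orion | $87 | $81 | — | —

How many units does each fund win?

Pooled unit-bids ranked (top 10): 111 (Tessera-1), 105 (Tessera-2), 96 (Tessera-3), 87 (Quill-1), 87 (Orion-1), 81 (Tessera-4), 81 (Orion-2), 80 (Brio-1), 78 (Brio-2), 73 (Willow-1)
Next rejected bid: $72 (not a price — pay-as-bid).
Allocation: Brio 2, Orion 2, Quill 1, Tessera 4, Willow 1.

Brio 2, Orion 2, Quill 1, Tessera 4, Willow 1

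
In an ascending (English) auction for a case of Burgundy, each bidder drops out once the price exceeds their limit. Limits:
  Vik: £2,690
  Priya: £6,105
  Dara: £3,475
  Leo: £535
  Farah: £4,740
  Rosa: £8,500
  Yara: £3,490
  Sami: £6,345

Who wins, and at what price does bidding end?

Rosa wins at £6,345

Limits ranked: 8,500 (Rosa) > 6,345 (Sami) > 6,105 (Priya) > 4,740 (Farah) > 3,490 (Yara) > 3,475 (Dara) > …
Once the price passes £6,345, only Rosa is left; the hammer falls at Sami's limit of £6,345.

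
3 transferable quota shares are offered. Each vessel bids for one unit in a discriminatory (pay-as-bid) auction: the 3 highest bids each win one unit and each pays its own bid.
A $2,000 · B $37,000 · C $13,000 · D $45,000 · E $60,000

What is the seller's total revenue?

Total revenue: $142,000

Ordering the bids: 60,000 (E), 45,000 (D), 37,000 (B), 13,000 (C), 2,000 (A)
Winners (3 units): E, D, B.
Total revenue = 60,000 + 45,000 + 37,000 = $142,000.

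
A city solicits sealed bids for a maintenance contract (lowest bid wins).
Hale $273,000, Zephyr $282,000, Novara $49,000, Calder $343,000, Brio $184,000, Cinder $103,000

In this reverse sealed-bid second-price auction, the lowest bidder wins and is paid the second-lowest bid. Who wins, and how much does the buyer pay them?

Novara is paid $103,000

Bids ranked: 49,000 (Novara) < 103,000 (Cinder) < 184,000 (Brio) < 273,000 (Hale) < 282,000 (Zephyr) < 343,000 (Calder)
Novara wins with the lowest bid; price is set by the runner-up at $103,000.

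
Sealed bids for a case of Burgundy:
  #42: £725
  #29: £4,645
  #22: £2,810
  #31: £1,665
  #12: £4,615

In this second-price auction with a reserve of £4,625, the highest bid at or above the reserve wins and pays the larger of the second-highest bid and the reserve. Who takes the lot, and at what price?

#29 pays £4,625

Bids in order: 4,645 (#29) > 4,615 (#12) > 2,810 (#22) > 1,665 (#31) > 725 (#42)
Highest eligible bid: #29 at £4,645.
max(second-highest £4,615, reserve £4,625) = £4,625.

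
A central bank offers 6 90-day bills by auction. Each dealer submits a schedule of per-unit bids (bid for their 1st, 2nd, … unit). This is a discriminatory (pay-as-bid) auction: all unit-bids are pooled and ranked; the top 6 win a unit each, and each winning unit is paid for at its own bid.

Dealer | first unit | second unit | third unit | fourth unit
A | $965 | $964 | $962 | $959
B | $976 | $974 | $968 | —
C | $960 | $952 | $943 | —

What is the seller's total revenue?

Pooled unit-bids ranked (top 6): 976 (B-1), 974 (B-2), 968 (B-3), 965 (A-1), 964 (A-2), 962 (A-3)
Next rejected bid: $960 (not a price — pay-as-bid).
Each winning unit pays its own bid.
Revenue = 976 + 974 + 968 + 965 + 964 + 962 = $5,809.

Total revenue: $5,809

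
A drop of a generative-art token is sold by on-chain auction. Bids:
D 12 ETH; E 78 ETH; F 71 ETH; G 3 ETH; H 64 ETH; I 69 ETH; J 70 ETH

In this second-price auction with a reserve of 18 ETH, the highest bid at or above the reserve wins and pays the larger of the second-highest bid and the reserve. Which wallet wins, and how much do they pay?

E pays 71 ETH

Rule: the highest bid at or above the reserve wins and pays the larger of the second-highest bid and the reserve.
Bids in order: 78 (E) > 71 (F) > 70 (J) > 69 (I) > 64 (H) > 12 (D) > …
E has the top bid at or above the reserve (78 ETH).
Second-highest bid 71 ETH exceeds the reserve 18 ETH → payment 71 ETH.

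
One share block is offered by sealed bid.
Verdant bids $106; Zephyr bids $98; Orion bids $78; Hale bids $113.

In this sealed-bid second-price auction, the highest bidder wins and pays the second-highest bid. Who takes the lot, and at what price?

Rule: the highest bidder wins and pays the second-highest bid.
Bids in order: 113 (Hale) > 106 (Verdant) > 98 (Zephyr) > 78 (Orion)
Second-price: Hale pays Verdant's bid of $106.

Hale pays $106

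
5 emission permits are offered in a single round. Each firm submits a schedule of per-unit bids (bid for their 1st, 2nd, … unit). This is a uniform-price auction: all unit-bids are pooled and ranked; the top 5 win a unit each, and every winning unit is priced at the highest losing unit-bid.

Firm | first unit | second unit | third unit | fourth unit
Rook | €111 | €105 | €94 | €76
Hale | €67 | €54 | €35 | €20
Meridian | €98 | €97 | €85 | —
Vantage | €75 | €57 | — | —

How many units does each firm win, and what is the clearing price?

Meridian 2, Rook 3; clearing price €85

All unit-bids, highest first — top 5: 111 (Rook-1), 105 (Rook-2), 98 (Meridian-1), 97 (Meridian-2), 94 (Rook-3)
First bid not allocated: €85.
Allocation: Meridian 2, Rook 3.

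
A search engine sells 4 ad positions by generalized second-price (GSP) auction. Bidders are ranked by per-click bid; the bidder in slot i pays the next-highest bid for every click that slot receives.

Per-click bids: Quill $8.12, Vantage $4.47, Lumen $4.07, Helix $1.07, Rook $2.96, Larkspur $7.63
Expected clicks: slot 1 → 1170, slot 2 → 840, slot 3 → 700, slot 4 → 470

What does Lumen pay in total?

Lumen pays $1391.20

Sorting advertisers: $8.12 (Quill) > $7.63 (Larkspur) > $4.47 (Vantage) > $4.07 (Lumen) > $2.96 (Rook) > …
Lumen holds slot 4 → pays next bid $2.96 × 470 clicks = $1391.20.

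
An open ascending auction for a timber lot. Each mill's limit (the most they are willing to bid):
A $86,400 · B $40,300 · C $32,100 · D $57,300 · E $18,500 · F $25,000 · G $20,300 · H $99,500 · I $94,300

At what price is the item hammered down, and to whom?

Sorting limits: 99,500 (H) > 94,300 (I) > 86,400 (A) > 57,300 (D) > 40,300 (B) > 32,100 (C) > …
I is the last rival to drop out, at $94,300; H remains and wins at that price.

H wins at $94,300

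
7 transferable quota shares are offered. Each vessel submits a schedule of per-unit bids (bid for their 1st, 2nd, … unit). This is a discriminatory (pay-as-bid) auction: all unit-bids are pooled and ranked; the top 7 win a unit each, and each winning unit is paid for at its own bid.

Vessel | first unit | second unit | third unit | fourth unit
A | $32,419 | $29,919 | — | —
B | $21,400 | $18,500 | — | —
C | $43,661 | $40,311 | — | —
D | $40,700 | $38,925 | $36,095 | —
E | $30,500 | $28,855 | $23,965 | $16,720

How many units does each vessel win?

A 1, C 2, D 3, E 1

Merging the schedules and taking the best 7: 43,661 (C-1), 40,700 (D-1), 40,311 (C-2), 38,925 (D-2), 36,095 (D-3), 32,419 (A-1), 30,500 (E-1)
Next rejected bid: $29,919 (not a price — pay-as-bid).
Allocation: A 1, C 2, D 3, E 1.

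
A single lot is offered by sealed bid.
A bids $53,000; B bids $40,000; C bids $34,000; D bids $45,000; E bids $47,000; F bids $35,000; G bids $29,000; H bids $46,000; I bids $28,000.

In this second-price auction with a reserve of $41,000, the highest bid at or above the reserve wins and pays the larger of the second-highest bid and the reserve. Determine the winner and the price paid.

A pays $47,000

Bids ranked: 53,000 (A) > 47,000 (E) > 46,000 (H) > 45,000 (D) > 40,000 (B) > 35,000 (F) > …
A has the top bid at or above the reserve ($53,000).
Second-highest bid $47,000 exceeds the reserve $41,000 → payment $47,000.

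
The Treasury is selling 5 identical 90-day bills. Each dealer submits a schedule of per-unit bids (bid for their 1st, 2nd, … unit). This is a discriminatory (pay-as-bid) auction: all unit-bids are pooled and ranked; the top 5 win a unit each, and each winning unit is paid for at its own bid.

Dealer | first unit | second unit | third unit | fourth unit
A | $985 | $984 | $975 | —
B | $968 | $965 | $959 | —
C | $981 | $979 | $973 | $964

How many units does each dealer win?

A 3, C 2

Pooled unit-bids ranked (top 5): 985 (A-1), 984 (A-2), 981 (C-1), 979 (C-2), 975 (A-3)
Next rejected bid: $973 (not a price — pay-as-bid).
Allocation: A 3, C 2.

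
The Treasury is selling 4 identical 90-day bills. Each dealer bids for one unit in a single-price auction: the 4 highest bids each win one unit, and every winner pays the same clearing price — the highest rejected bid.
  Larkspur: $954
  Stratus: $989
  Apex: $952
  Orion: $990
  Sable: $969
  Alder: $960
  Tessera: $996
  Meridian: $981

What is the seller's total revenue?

Total revenue: $3,876

Ordering the bids: 996 (Tessera), 990 (Orion), 989 (Stratus), 981 (Meridian), 969 (Sable), 960 (Alder), …
Winners (4 units): Tessera, Orion, Stratus, Meridian.
Highest unsuccessful bid: $969 → clearing price.
Total revenue = 4 × $969 = $3,876.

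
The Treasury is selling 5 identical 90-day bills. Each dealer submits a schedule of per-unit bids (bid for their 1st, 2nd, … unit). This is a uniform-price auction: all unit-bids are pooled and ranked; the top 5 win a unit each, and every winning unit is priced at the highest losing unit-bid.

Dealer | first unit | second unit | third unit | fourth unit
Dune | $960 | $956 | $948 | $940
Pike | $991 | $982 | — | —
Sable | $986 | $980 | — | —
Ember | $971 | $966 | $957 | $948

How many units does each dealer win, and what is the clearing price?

Merging the schedules and taking the best 5: 991 (Pike-1), 986 (Sable-1), 982 (Pike-2), 980 (Sable-2), 971 (Ember-1)
The (k+1)-th unit-bid is $966.
Allocation: Ember 1, Pike 2, Sable 2.

Ember 1, Pike 2, Sable 2; clearing price $966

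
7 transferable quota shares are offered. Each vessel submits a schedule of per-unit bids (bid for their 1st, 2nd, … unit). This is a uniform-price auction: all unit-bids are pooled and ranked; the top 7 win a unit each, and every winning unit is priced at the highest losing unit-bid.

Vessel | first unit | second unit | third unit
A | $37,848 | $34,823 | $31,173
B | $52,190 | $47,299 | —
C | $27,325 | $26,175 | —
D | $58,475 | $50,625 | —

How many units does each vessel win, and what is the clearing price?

A 3, B 2, D 2; clearing price $27,325

Pooled unit-bids ranked (top 7): 58,475 (D-1), 52,190 (B-1), 50,625 (D-2), 47,299 (B-2), 37,848 (A-1), 34,823 (A-2), 31,173 (A-3)
The (k+1)-th unit-bid is $27,325.
Allocation: A 3, B 2, D 2.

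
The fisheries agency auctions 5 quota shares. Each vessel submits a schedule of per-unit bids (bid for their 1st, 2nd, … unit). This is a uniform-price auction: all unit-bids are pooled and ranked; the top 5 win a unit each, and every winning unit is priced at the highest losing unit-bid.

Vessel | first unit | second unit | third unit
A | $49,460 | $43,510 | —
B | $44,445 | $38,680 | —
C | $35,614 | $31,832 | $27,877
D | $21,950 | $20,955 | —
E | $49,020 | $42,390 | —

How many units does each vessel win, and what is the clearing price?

Pooled unit-bids ranked (top 5): 49,460 (A-1), 49,020 (E-1), 44,445 (B-1), 43,510 (A-2), 42,390 (E-2)
First bid not allocated: $38,680.
Allocation: A 2, B 1, E 2.

A 2, B 1, E 2; clearing price $38,680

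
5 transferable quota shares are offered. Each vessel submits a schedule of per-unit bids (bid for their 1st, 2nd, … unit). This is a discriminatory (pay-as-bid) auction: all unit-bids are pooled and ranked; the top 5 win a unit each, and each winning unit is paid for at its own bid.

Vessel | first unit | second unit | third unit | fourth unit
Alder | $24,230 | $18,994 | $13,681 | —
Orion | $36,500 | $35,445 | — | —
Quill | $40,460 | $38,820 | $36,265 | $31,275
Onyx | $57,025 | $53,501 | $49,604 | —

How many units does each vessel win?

All unit-bids, highest first — top 5: 57,025 (Onyx-1), 53,501 (Onyx-2), 49,604 (Onyx-3), 40,460 (Quill-1), 38,820 (Quill-2)
Next rejected bid: $36,500 (not a price — pay-as-bid).
Allocation: Onyx 3, Quill 2.

Onyx 3, Quill 2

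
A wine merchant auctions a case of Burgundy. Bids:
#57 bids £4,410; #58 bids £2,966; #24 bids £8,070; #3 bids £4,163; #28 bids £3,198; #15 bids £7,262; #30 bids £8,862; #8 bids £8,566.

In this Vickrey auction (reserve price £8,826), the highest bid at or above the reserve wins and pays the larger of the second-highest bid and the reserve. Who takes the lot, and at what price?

Bids ranked: 8,862 (#30) > 8,566 (#8) > 8,070 (#24) > 7,262 (#15) > 4,410 (#57) > 4,163 (#3) > …
#30 has the top bid at or above the reserve (£8,862).
Second-highest bid £8,566 is below the reserve £8,826, so the reserve binds → payment £8,826.

#30 pays £8,826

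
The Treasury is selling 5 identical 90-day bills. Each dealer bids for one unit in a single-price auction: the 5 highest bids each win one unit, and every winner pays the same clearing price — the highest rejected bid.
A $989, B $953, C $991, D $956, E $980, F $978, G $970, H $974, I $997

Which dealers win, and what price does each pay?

Bids ranked high→low: 997 (I), 991 (C), 989 (A), 980 (E), 978 (F), 974 (H), 970 (G), …
Winners (5 units): I, C, A, E, F.
Clearing price = highest rejected bid = $974.

I, C, A, E, F; each pays $974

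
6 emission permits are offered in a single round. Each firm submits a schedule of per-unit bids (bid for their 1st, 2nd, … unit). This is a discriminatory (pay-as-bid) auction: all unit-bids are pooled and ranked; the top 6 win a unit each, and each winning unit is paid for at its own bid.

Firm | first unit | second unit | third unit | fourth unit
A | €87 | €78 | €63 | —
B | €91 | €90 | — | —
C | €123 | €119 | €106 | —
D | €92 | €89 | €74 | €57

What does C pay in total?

All unit-bids, highest first — top 6: 123 (C-1), 119 (C-2), 106 (C-3), 92 (D-1), 91 (B-1), 90 (B-2)
Next rejected bid: €89 (not a price — pay-as-bid).
C's winning unit-bids: 123 + 119 + 106 = €348.

C pays €348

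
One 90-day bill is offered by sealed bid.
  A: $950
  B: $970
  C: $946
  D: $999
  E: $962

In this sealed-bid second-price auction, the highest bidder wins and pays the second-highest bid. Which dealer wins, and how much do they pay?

Bids in order: 999 (D) > 970 (B) > 962 (E) > 950 (A) > 946 (C)
D wins with the highest bid; price is set by the runner-up at $970.

D pays $970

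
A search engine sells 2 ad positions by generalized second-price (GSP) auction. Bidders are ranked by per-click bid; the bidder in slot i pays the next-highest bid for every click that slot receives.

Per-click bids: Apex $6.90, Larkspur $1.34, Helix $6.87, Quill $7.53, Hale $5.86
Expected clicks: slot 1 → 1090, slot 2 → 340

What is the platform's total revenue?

Total revenue: $9856.80

Ranked by bid: $7.53 (Quill) > $6.90 (Apex) > $6.87 (Helix) > …
Slot 1: Quill pays $6.90 × 1090 = $7521.00
Slot 2: Apex pays $6.87 × 340 = $2335.80
Total = $9856.80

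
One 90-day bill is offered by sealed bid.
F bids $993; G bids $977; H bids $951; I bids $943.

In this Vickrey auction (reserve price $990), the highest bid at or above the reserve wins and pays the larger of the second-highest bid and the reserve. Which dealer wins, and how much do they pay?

F pays $990

Sorting bids: 993 (F) > 977 (G) > 951 (H) > 943 (I)
Highest eligible bid: F at $993.
max(second-highest $977, reserve $990) = $990.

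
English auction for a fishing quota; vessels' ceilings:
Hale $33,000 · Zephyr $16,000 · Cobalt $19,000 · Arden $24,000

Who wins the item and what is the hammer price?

Hale wins at $24,000

Limits ranked: 33,000 (Hale) > 24,000 (Arden) > 19,000 (Cobalt) > 16,000 (Zephyr)
Bidding ends when Arden exits at $24,000; Hale takes it.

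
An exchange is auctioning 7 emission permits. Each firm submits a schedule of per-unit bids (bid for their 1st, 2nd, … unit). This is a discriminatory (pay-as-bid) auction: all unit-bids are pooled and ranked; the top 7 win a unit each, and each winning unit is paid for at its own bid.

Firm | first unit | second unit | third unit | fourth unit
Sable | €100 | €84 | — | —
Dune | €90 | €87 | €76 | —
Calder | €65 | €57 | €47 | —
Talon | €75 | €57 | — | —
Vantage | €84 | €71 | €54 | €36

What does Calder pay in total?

Calder pays €0

Pooled unit-bids ranked (top 7): 100 (Sable-1), 90 (Dune-1), 87 (Dune-2), 84 (Sable-2), 84 (Vantage-1), 76 (Dune-3), 75 (Talon-1)
Next rejected bid: €71 (not a price — pay-as-bid).
Calder wins no units.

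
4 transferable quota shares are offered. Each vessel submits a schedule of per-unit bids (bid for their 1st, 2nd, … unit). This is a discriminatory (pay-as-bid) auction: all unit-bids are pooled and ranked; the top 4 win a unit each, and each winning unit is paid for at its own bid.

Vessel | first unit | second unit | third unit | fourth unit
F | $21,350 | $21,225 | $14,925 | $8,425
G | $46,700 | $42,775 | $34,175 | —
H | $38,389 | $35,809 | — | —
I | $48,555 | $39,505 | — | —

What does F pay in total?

F pays $0

All unit-bids, highest first — top 4: 48,555 (I-1), 46,700 (G-1), 42,775 (G-2), 39,505 (I-2)
Next rejected bid: $38,389 (not a price — pay-as-bid).
F wins no units.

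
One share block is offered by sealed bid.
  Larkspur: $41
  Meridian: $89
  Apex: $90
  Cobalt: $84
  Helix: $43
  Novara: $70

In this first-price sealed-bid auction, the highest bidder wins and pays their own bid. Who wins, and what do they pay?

Apex pays $90

Bids ranked: 90 (Apex) > 89 (Meridian) > 84 (Cobalt) > 70 (Novara) > 43 (Helix) > 41 (Larkspur)
Apex is highest → pays own bid, $90.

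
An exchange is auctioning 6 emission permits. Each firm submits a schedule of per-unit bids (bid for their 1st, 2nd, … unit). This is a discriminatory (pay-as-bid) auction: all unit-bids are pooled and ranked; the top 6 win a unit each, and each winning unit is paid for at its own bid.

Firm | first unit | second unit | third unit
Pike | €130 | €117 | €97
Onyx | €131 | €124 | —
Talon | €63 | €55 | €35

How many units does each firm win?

Onyx 2, Pike 3, Talon 1

All unit-bids, highest first — top 6: 131 (Onyx-1), 130 (Pike-1), 124 (Onyx-2), 117 (Pike-2), 97 (Pike-3), 63 (Talon-1)
Next rejected bid: €55 (not a price — pay-as-bid).
Allocation: Onyx 2, Pike 3, Talon 1.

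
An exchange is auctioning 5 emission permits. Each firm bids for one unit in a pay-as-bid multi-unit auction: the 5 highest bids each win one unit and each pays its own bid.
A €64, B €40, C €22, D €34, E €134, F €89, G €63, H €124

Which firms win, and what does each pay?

Bids ranked high→low: 134 (E), 124 (H), 89 (F), 64 (A), 63 (G), 40 (B), 34 (D), …
The 5 highest are E, H, F, A, G.
Each winner pays its own bid: E €134, H €124, F €89, A €64, G €63.

E €134, H €124, F €89, A €64, G €63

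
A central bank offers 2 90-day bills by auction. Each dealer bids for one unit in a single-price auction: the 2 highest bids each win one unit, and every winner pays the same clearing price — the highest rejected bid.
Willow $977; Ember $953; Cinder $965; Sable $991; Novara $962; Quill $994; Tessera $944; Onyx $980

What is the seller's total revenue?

Total revenue: $1,960

Ordering the bids: 994 (Quill), 991 (Sable), 980 (Onyx), 977 (Willow), …
The 2 highest are Quill, Sable.
Highest unsuccessful bid: $980 → clearing price.
Total revenue = 2 × $980 = $1,960.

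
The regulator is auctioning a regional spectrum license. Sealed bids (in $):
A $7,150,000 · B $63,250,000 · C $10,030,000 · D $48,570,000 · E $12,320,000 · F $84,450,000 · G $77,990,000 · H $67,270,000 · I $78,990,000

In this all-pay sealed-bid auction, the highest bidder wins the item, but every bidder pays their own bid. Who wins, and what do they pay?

Rule: the highest bidder wins the item, but every bidder pays their own bid.
Bids ranked: 84,450,000 (F) > 78,990,000 (I) > 77,990,000 (G) > 67,270,000 (H) > 63,250,000 (B) > 48,570,000 (D) > …
F wins with the top bid; all bids are sunk regardless.

F pays $84,450,000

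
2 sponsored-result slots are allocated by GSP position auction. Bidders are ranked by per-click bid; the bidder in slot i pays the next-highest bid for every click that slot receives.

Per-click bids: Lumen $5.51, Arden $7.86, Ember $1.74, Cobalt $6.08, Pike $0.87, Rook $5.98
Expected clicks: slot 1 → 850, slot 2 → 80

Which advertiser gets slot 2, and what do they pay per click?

Cobalt; $5.98 per click

Sorting advertisers: $7.86 (Arden) > $6.08 (Cobalt) > $5.98 (Rook) > …
Slot 2 goes to the second-ranked bidder, Cobalt, who pays the next bid down: $5.98/click.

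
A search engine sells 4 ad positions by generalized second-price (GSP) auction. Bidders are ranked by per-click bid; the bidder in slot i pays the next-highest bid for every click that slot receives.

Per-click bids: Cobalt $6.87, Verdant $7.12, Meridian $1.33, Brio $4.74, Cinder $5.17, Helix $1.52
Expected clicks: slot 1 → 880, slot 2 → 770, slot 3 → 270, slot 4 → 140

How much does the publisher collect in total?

Total revenue: $11519.10

Per-click bids in order: $7.12 (Verdant) > $6.87 (Cobalt) > $5.17 (Cinder) > $4.74 (Brio) > $1.52 (Helix) > …
Slot 1: Verdant pays $6.87 × 880 = $6045.60
Slot 2: Cobalt pays $5.17 × 770 = $3980.90
Slot 3: Cinder pays $4.74 × 270 = $1279.80
Slot 4: Brio pays $1.52 × 140 = $212.80
Total = $11519.10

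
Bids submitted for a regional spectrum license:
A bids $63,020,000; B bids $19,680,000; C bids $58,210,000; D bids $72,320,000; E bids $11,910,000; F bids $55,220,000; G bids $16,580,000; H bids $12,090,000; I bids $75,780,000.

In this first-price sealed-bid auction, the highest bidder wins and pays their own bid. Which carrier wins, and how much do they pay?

I pays $75,780,000

First-price sealed-bid auction: the highest bidder wins and pays their own bid.
Bids ranked: 75,780,000 (I) > 72,320,000 (D) > 63,020,000 (A) > 58,210,000 (C) > 55,220,000 (F) > 19,680,000 (B) > …
First-price: I pays what they bid, $75,780,000.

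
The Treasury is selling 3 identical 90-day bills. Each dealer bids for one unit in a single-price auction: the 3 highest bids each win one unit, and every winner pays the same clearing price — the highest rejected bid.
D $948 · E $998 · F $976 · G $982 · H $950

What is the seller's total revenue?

Sorting: 998 (E), 982 (G), 976 (F), 950 (H), 948 (D)
The 3 highest are E, G, F.
Highest unsuccessful bid: $950 → clearing price.
Total revenue = 3 × $950 = $2,850.

Total revenue: $2,850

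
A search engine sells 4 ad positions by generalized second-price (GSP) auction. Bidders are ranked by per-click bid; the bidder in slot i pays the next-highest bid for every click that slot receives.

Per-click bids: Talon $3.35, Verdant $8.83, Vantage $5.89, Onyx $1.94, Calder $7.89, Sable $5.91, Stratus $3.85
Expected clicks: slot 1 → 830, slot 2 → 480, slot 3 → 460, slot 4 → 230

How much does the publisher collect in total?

Total revenue: $12980.40

Ranked by bid: $8.83 (Verdant) > $7.89 (Calder) > $5.91 (Sable) > $5.89 (Vantage) > $3.85 (Stratus) > …
Slot 1: Verdant pays $7.89 × 830 = $6548.70
Slot 2: Calder pays $5.91 × 480 = $2836.80
Slot 3: Sable pays $5.89 × 460 = $2709.40
Slot 4: Vantage pays $3.85 × 230 = $885.50
Total = $12980.40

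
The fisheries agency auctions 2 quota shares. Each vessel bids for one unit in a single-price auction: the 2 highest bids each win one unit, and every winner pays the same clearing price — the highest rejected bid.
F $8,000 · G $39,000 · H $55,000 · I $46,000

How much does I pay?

I pays $39,000

Ordering the bids: 55,000 (H), 46,000 (I), 39,000 (G), 8,000 (F)
The 2 highest are H, I.
Highest unsuccessful bid: $39,000 → clearing price.
I wins → pays $39,000.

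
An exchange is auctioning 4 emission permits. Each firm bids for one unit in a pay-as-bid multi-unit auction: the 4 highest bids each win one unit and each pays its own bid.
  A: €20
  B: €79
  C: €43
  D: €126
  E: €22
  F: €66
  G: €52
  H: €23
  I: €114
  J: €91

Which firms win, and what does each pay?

Bids ranked high→low: 126 (D), 114 (I), 91 (J), 79 (B), 66 (F), 52 (G), …
The 4 highest are D, I, J, B.
Each winner pays its own bid: D €126, I €114, J €91, B €79.

D €126, I €114, J €91, B €79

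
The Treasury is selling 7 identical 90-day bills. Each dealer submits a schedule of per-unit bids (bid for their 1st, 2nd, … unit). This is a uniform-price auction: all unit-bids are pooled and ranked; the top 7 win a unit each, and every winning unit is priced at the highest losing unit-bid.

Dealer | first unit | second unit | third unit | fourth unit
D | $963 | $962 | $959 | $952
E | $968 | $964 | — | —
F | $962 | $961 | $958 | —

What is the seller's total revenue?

Total revenue: $6,706

All unit-bids, highest first — top 7: 968 (E-1), 964 (E-2), 963 (D-1), 962 (D-2), 962 (F-1), 961 (F-2), 959 (D-3)
Highest rejected unit-bid = $958.
Allocation: D 3, E 2, F 2. Every unit priced at $958.
Revenue = 7 × 958 = $6,706.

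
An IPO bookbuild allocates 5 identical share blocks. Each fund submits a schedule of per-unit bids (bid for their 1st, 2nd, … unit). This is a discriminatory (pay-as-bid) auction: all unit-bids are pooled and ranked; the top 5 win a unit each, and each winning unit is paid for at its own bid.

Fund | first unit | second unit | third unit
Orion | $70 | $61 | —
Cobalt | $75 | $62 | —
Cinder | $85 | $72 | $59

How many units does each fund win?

Cinder 2, Cobalt 2, Orion 1

All unit-bids, highest first — top 5: 85 (Cinder-1), 75 (Cobalt-1), 72 (Cinder-2), 70 (Orion-1), 62 (Cobalt-2)
Next rejected bid: $61 (not a price — pay-as-bid).
Allocation: Cinder 2, Cobalt 2, Orion 1.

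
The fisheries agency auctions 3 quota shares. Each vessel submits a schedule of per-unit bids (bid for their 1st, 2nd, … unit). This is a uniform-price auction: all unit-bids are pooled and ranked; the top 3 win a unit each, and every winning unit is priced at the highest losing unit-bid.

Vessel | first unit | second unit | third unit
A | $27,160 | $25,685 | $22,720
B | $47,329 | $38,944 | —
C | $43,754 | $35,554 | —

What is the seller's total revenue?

Total revenue: $106,662

Pooled unit-bids ranked (top 3): 47,329 (B-1), 43,754 (C-1), 38,944 (B-2)
Highest rejected unit-bid = $35,554.
Allocation: B 2, C 1. Every unit priced at $35,554.
Revenue = 3 × 35,554 = $106,662.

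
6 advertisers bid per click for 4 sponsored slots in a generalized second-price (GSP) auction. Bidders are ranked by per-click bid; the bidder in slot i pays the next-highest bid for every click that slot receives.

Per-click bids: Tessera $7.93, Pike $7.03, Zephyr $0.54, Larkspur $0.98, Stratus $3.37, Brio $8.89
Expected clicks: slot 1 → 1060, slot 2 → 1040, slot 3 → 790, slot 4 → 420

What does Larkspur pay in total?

Larkspur pays $0.00

Ranked by bid: $8.89 (Brio) > $7.93 (Tessera) > $7.03 (Pike) > $3.37 (Stratus) > $0.98 (Larkspur) > …
Larkspur ranks below slot 4 → no slot, pays nothing.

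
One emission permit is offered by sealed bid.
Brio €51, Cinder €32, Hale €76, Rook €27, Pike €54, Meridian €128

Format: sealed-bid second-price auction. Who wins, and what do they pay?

Rule: the highest bidder wins and pays the second-highest bid.
Bids ranked: 128 (Meridian) > 76 (Hale) > 54 (Pike) > 51 (Brio) > 32 (Cinder) > 27 (Rook)
Second-price: Meridian pays Hale's bid of €76.

Meridian pays €76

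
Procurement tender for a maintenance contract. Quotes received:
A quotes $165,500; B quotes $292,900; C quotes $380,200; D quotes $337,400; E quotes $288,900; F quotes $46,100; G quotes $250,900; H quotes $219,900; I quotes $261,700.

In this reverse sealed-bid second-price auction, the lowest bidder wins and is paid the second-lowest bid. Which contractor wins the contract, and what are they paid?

Reverse sealed-bid second-price auction: the lowest bidder wins and is paid the second-lowest bid.
Bids ranked: 46,100 (F) < 165,500 (A) < 219,900 (H) < 250,900 (G) < 261,700 (I) < 288,900 (E) < …
Second-price: F is paid A's bid of $165,500.

F is paid $165,500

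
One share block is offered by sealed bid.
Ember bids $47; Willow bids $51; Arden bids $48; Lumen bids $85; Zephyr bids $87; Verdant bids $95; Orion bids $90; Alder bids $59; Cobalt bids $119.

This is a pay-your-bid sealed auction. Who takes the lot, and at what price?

Sorting bids: 119 (Cobalt) > 95 (Verdant) > 90 (Orion) > 87 (Zephyr) > 85 (Lumen) > 59 (Alder) > …
Cobalt has the highest bid and pays exactly that: $119.

Cobalt pays $119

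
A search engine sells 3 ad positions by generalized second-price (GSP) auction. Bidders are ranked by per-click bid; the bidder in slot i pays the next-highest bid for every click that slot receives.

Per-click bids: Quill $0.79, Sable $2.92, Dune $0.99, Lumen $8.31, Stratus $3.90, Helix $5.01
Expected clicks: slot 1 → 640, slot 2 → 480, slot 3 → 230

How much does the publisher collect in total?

Ranked by bid: $8.31 (Lumen) > $5.01 (Helix) > $3.90 (Stratus) > $2.92 (Sable) > …
Slot 1: Lumen pays $5.01 × 640 = $3206.40
Slot 2: Helix pays $3.90 × 480 = $1872.00
Slot 3: Stratus pays $2.92 × 230 = $671.60
Total = $5750.00

Total revenue: $5750.00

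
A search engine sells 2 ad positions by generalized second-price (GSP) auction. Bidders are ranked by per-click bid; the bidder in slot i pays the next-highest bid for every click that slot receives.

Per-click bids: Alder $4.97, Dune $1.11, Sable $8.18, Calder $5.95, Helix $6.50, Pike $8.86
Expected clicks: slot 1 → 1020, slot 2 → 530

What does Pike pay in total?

Sorting advertisers: $8.86 (Pike) > $8.18 (Sable) > $6.50 (Helix) > …
Pike holds slot 1 → pays next bid $8.18 × 1020 clicks = $8343.60.

Pike pays $8343.60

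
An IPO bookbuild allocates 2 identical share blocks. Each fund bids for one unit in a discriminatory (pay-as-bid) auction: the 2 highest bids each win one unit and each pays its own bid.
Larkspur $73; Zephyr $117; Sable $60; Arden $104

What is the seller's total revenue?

Bids ranked high→low: 117 (Zephyr), 104 (Arden), 73 (Larkspur), 60 (Sable)
Top 2: Zephyr, Arden.
Total revenue = 117 + 104 = $221.

Total revenue: $221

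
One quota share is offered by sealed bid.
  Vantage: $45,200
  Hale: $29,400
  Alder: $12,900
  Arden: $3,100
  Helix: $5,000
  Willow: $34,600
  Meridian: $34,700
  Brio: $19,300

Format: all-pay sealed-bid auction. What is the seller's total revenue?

Total revenue: $184,200

Bids ranked: 45,200 (Vantage) > 34,700 (Meridian) > 34,600 (Willow) > 29,400 (Hale) > 19,300 (Brio) > 12,900 (Alder) > …
Vantage wins with the top bid; all bids are sunk regardless.
Every bidder forfeits their bid regardless of winning.
Revenue = 45,200 + 29,400 + 12,900 + 3,100 + 5,000 + 34,600 + 34,700 + 19,300 = $184,200.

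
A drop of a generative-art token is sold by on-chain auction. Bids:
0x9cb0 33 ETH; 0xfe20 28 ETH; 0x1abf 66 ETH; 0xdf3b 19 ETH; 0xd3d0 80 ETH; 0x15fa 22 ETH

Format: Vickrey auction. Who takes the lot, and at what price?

Vickrey auction: the highest bidder wins and pays the second-highest bid.
Bids ranked: 80 (0xd3d0) > 66 (0x1abf) > 33 (0x9cb0) > 28 (0xfe20) > 22 (0x15fa) > 19 (0xdf3b)
0xd3d0 is highest; pays the second-highest bid, 66 ETH.

0xd3d0 pays 66 ETH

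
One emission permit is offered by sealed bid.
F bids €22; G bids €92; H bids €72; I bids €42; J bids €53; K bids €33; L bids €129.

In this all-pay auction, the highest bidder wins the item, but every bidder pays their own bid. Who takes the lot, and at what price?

Bids ranked: 129 (L) > 92 (G) > 72 (H) > 53 (J) > 42 (I) > 33 (K) > …
L wins with the top bid; all bids are sunk regardless.

L pays €129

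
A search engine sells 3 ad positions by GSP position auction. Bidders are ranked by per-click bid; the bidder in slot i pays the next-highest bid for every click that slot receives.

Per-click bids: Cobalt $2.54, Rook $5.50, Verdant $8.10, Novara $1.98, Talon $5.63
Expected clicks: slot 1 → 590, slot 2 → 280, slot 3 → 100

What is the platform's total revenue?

Total revenue: $5115.70

Per-click bids in order: $8.10 (Verdant) > $5.63 (Talon) > $5.50 (Rook) > $2.54 (Cobalt) > …
Slot 1: Verdant pays $5.63 × 590 = $3321.70
Slot 2: Talon pays $5.50 × 280 = $1540.00
Slot 3: Rook pays $2.54 × 100 = $254.00
Total = $5115.70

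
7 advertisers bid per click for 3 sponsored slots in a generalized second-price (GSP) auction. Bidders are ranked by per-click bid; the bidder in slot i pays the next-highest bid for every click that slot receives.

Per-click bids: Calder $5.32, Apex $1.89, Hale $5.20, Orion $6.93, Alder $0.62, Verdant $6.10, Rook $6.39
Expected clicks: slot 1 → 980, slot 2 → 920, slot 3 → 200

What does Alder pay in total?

Alder pays $0.00

Sorting advertisers: $6.93 (Orion) > $6.39 (Rook) > $6.10 (Verdant) > $5.32 (Calder) > …
Alder ranks below slot 3 → no slot, pays nothing.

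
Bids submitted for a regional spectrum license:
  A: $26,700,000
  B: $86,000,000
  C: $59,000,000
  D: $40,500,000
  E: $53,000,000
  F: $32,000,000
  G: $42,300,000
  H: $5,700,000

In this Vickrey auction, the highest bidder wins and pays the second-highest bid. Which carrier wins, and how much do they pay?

Sorting bids: 86,000,000 (B) > 59,000,000 (C) > 53,000,000 (E) > 42,300,000 (G) > 40,500,000 (D) > 32,000,000 (F) > …
B is highest; pays the second-highest bid, $59,000,000.

B pays $59,000,000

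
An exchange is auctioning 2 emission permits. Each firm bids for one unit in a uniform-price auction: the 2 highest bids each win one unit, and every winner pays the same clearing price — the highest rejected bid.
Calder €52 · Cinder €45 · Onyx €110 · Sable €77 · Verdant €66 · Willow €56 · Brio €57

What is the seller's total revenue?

Total revenue: €132

Sorting: 110 (Onyx), 77 (Sable), 66 (Verdant), 57 (Brio), …
Winners (2 units): Onyx, Sable.
Highest unsuccessful bid: €66 → clearing price.
Total revenue = 2 × €66 = €132.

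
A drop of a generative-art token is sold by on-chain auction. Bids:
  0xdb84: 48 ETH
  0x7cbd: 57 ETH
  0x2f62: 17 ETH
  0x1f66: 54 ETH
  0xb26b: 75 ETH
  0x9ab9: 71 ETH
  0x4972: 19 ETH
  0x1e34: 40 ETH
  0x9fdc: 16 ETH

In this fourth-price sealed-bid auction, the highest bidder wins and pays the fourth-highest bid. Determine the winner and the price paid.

Bids in order: 75 (0xb26b) > 71 (0x9ab9) > 57 (0x7cbd) > 54 (0x1f66) > 48 (0xdb84) > 40 (0x1e34) > …
0xb26b wins; payment is bid #4 in the ranking = 54 ETH.

0xb26b pays 54 ETH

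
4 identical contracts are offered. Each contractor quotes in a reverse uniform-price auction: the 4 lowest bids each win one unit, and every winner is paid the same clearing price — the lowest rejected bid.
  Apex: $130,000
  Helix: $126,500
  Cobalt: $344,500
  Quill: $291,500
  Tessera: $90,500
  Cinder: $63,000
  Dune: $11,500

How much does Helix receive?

Bids ranked low→high: 11,500 (Dune), 63,000 (Cinder), 90,500 (Tessera), 126,500 (Helix), 130,000 (Apex), 291,500 (Quill), …
Winners (4 units): Dune, Cinder, Tessera, Helix.
First losing bid is Apex's $130,000, which sets the uniform price.
Helix wins → is paid $130,000.

Helix is paid $130,000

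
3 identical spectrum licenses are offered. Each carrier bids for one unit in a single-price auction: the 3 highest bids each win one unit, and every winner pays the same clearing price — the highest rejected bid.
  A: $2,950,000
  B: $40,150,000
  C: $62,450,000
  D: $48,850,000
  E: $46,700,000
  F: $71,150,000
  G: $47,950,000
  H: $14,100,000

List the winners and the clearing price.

Sorting: 71,150,000 (F), 62,450,000 (C), 48,850,000 (D), 47,950,000 (G), 46,700,000 (E), …
Winners (3 units): F, C, D.
Highest unsuccessful bid: $47,950,000 → clearing price.

F, C, D; each pays $47,950,000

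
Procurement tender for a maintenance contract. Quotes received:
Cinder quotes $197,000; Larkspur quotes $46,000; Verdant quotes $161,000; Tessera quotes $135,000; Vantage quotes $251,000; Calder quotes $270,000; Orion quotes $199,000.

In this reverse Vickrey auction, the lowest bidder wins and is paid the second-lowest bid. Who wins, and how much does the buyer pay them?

Larkspur is paid $135,000

Reverse Vickrey auction: the lowest bidder wins and is paid the second-lowest bid.
Bids in order: 46,000 (Larkspur) < 135,000 (Tessera) < 161,000 (Verdant) < 197,000 (Cinder) < 199,000 (Orion) < 251,000 (Vantage) < …
Second-price: Larkspur is paid Tessera's bid of $135,000.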